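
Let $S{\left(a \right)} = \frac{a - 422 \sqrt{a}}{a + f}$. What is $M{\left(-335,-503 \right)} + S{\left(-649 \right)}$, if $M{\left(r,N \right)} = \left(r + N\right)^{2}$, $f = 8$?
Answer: $\frac{450139053}{641} + \frac{422 i \sqrt{649}}{641} \approx 7.0225 \cdot 10^{5} + 16.772 i$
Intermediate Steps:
$M{\left(r,N \right)} = \left(N + r\right)^{2}$
$S{\left(a \right)} = \frac{a - 422 \sqrt{a}}{8 + a}$ ($S{\left(a \right)} = \frac{a - 422 \sqrt{a}}{a + 8} = \frac{a - 422 \sqrt{a}}{8 + a}$)
$M{\left(-335,-503 \right)} + S{\left(-649 \right)} = \left(-503 - 335\right)^{2} + \frac{-649 - 422 \sqrt{-649}}{8 - 649} = \left(-838\right)^{2} + \frac{-649 - 422 i \sqrt{649}}{-641} = 702244 - \frac{-649 - 422 i \sqrt{649}}{641} = 702244 + \left(\frac{649}{641} + \frac{422 i \sqrt{649}}{641}\right) = \frac{450139053}{641} + \frac{422 i \sqrt{649}}{641}$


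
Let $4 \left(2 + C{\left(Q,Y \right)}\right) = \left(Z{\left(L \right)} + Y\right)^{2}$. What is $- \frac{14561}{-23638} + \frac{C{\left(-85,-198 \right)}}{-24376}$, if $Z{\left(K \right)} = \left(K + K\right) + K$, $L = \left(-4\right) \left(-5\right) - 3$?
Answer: $\frac{454575653}{1152399776} \approx 0.39446$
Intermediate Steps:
$L = 17$ ($L = 20 - 3 = 17$)
$Z{\left(K \right)} = 3 K$ ($Z{\left(K \right)} = 2 K + K = 3 K$)
$C{\left(Q,Y \right)} = -2 + \frac{\left(51 + Y\right)^{2}}{4}$ ($C{\left(Q,Y \right)} = -2 + \frac{\left(3 \cdot 17 + Y\right)^{2}}{4} = -2 + \frac{\left(51 + Y\right)^{2}}{4}$)
$- \frac{14561}{-23638} + \frac{C{\left(-85,-198 \right)}}{-24376} = - \frac{14561}{-23638} + \frac{-2 + \frac{\left(51 - 198\right)^{2}}{4}}{-24376} = \left(-14561\right) \left(- \frac{1}{23638}\right) + \left(-2 + \frac{\left(-147\right)^{2}}{4}\right) \left(- \frac{1}{24376}\right) = \frac{14561}{23638} + \left(-2 + \frac{1}{4} \cdot 21609\right) \left(- \frac{1}{24376}\right) = \frac{14561}{23638} + \left(-2 + \frac{21609}{4}\right) \left(- \frac{1}{24376}\right) = \frac{14561}{23638} + \frac{21601}{4} \left(- \frac{1}{24376}\right) = \frac{14561}{23638} - \frac{21601}{97504} = \frac{454575653}{1152399776}$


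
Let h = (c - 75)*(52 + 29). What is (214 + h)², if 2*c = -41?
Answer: 226291849/4 ≈ 5.6573e+7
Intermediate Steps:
c = -41/2 (c = (½)*(-41) = -41/2 ≈ -20.500)
h = -15471/2 (h = (-41/2 - 75)*(52 + 29) = -191/2*81 = -15471/2 ≈ -7735.5)
(214 + h)² = (214 - 15471/2)² = (-15043/2)² = 226291849/4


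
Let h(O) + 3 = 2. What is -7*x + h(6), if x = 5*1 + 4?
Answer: -64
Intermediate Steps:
x = 9 (x = 5 + 4 = 9)
h(O) = -1 (h(O) = -3 + 2 = -1)
-7*x + h(6) = -7*9 - 1 = -63 - 1 = -64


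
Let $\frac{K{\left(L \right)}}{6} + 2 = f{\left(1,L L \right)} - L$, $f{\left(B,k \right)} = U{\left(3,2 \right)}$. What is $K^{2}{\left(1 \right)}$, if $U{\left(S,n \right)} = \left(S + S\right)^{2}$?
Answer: $39204$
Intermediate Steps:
$U{\left(S,n \right)} = 4 S^{2}$ ($U{\left(S,n \right)} = \left(2 S\right)^{2} = 4 S^{2}$)
$f{\left(B,k \right)} = 36$ ($f{\left(B,k \right)} = 4 \cdot 3^{2} = 4 \cdot 9 = 36$)
$K{\left(L \right)} = 204 - 6 L$ ($K{\left(L \right)} = -12 + 6 \left(36 - L\right) = -12 - \left(-216 + 6 L\right) = 204 - 6 L$)
$K^{2}{\left(1 \right)} = \left(204 - 6\right)^{2} = 198^{2} = 39204$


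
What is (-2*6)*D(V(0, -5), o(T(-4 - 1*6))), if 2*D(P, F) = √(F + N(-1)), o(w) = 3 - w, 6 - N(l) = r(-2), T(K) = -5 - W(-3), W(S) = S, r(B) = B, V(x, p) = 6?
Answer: -6*√13 ≈ -21.633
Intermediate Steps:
T(K) = -2 (T(K) = -5 - 1*(-3) = -5 + 3 = -2)
N(l) = 8 (N(l) = 6 - 1*(-2) = 6 + 2 = 8)
D(P, F) = √(8 + F)/2 (D(P, F) = √(F + 8)/2 = √(8 + F)/2)
(-2*6)*D(V(0, -5), o(T(-4 - 1*6))) = (-2*6)*(√(8 + (3 - 1*(-2)))/2) = -6*√(8 + (3 + 2)) = -6*√(8 + 5) = -6*√13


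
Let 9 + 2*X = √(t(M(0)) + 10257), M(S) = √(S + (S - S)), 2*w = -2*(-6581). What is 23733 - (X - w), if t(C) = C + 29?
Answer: 60637/2 - √10286/2 ≈ 30268.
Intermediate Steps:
w = 6581 (w = (-2*(-6581))/2 = (½)*13162 = 6581)
M(S) = √S (M(S) = √(S + 0) = √S)
t(C) = 29 + C
X = -9/2 + √10286/2 (X = -9/2 + √((29 + √0) + 10257)/2 = -9/2 + √((29 + 0) + 10257)/2 = -9/2 + √(29 + 10257)/2 = -9/2 + √10286/2 ≈ 46.210)
23733 - (X - w) = 23733 - ((-9/2 + √10286/2) - 1*6581) = 23733 - ((-9/2 + √10286/2) - 6581) = 23733 - (-13171/2 + √10286/2) = 23733 + (13171/2 - √10286/2) = 60637/2 - √10286/2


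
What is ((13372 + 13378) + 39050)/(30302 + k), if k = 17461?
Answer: 65800/47763 ≈ 1.3776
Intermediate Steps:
((13372 + 13378) + 39050)/(30302 + k) = ((13372 + 13378) + 39050)/(30302 + 17461) = (26750 + 39050)/47763 = 65800*(1/47763) = 65800/47763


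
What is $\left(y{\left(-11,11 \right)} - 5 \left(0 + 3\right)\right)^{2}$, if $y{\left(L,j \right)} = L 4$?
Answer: $3481$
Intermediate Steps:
$y{\left(L,j \right)} = 4 L$
$\left(y{\left(-11,11 \right)} - 5 \left(0 + 3\right)\right)^{2} = \left(4 \left(-11\right) - 5 \left(0 + 3\right)\right)^{2} = \left(-44 - 15\right)^{2} = \left(-59\right)^{2} = 3481$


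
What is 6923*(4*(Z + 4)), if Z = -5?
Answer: -27692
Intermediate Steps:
6923*(4*(Z + 4)) = 6923*(4*(-5 + 4)) = 6923*(4*(-1)) = 6923*(-4) = -27692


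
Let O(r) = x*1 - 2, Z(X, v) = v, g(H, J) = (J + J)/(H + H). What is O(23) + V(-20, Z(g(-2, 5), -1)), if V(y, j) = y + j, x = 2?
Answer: -21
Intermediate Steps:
g(H, J) = J/H (g(H, J) = (2*J)/((2*H)) = (2*J)*(1/(2*H)) = J/H)
O(r) = 0 (O(r) = 2*1 - 2 = 2 - 2 = 0)
V(y, j) = j + y
O(23) + V(-20, Z(g(-2, 5), -1)) = 0 + (-1 - 20) = 0 - 21 = -21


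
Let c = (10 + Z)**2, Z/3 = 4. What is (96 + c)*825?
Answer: 478500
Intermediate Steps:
Z = 12 (Z = 3*4 = 12)
c = 484 (c = (10 + 12)**2 = 22**2 = 484)
(96 + c)*825 = (96 + 484)*825 = 580*825 = 478500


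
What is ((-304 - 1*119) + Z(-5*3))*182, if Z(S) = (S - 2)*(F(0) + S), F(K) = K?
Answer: -30576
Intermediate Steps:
Z(S) = S*(-2 + S) (Z(S) = (S - 2)*(0 + S) = (-2 + S)*S = S*(-2 + S))
((-304 - 1*119) + Z(-5*3))*182 = ((-304 - 1*119) + (-5*3)*(-2 - 5*3))*182 = ((-304 - 119) - 15*(-2 - 15))*182 = (-423 - 15*(-17))*182 = (-423 + 255)*182 = -168*182 = -30576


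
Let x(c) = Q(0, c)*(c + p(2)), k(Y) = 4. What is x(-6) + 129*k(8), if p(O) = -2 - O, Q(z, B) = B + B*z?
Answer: 576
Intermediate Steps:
x(c) = c*(-4 + c) (x(c) = (c*(1 + 0))*(c + (-2 - 1*2)) = (c*1)*(c + (-2 - 2)) = c*(c - 4) = c*(-4 + c))
x(-6) + 129*k(8) = -6*(-4 - 6) + 129*4 = -6*(-10) + 516 = 60 + 516 = 576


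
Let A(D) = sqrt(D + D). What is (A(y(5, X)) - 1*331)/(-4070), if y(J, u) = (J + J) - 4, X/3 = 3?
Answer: 331/4070 - sqrt(3)/2035 ≈ 0.080476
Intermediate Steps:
X = 9 (X = 3*3 = 9)
y(J, u) = -4 + 2*J (y(J, u) = 2*J - 4 = -4 + 2*J)
A(D) = sqrt(2)*sqrt(D) (A(D) = sqrt(2*D) = sqrt(2)*sqrt(D))
(A(y(5, X)) - 1*331)/(-4070) = (sqrt(2)*sqrt(-4 + 2*5) - 1*331)/(-4070) = (sqrt(2)*sqrt(-4 + 10) - 331)*(-1/4070) = (sqrt(2)*sqrt(6) - 331)*(-1/4070) = (2*sqrt(3) - 331)*(-1/4070) = (-331 + 2*sqrt(3))*(-1/4070) = 331/4070 - sqrt(3)/2035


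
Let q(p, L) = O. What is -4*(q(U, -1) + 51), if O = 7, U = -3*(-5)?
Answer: -232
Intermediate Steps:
U = 15
q(p, L) = 7
-4*(q(U, -1) + 51) = -4*(7 + 51) = -4*58 = -232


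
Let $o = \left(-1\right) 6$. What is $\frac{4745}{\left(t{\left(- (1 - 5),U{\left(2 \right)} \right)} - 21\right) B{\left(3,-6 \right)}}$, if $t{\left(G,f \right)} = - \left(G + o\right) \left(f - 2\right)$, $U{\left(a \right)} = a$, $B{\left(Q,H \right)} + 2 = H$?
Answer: $\frac{4745}{168} \approx 28.244$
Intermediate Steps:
$B{\left(Q,H \right)} = -2 + H$
$o = -6$
$t{\left(G,f \right)} = - \left(-6 + G\right) \left(-2 + f\right)$ ($t{\left(G,f \right)} = - \left(G - 6\right) \left(f - 2\right) = - \left(-6 + G\right) \left(-2 + f\right)$)
$\frac{4745}{\left(t{\left(- (1 - 5),U{\left(2 \right)} \right)} - 21\right) B{\left(3,-6 \right)}} = \frac{4745}{\left(\left(-12 + 2 \left(- (1 - 5)\right) + 6 \cdot 2 - - (1 - 5) 2\right) - 21\right) \left(-2 - 6\right)} = \frac{4745}{\left(\left(-12 + 2 \left(- (1 - 5)\right) + 12 - - (1 - 5) 2\right) - 21\right) \left(-8\right)} = \frac{4745}{\left(\left(-12 + 2 \left(\left(-1\right) \left(-4\right)\right) + 12 - \left(-1\right) \left(-4\right) 2\right) - 21\right) \left(-8\right)} = \frac{4745}{\left(\left(-12 + 2 \cdot 4 + 12 - 4 \cdot 2\right) - 21\right) \left(-8\right)} = \frac{4745}{\left(\left(-12 + 8 + 12 - 8\right) - 21\right) \left(-8\right)} = \frac{4745}{\left(0 - 21\right) \left(-8\right)} = \frac{4745}{\left(-21\right) \left(-8\right)} = \frac{4745}{168}$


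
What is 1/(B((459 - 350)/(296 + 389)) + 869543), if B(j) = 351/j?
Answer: 109/95020622 ≈ 1.1471e-6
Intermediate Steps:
1/(B((459 - 350)/(296 + 389)) + 869543) = 1/(351/(((459 - 350)/(296 + 389))) + 869543) = 1/(351/((109/685)) + 869543) = 1/(351/((109*(1/685))) + 869543) = 1/(351/(109/685) + 869543) = 1/(351*(685/109) + 869543) = 1/(240435/109 + 869543) = 1/(95020622/109) = 109/95020622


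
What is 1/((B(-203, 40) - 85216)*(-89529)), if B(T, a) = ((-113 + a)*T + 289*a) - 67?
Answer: 1/5273616216 ≈ 1.8962e-10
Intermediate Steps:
B(T, a) = -67 + 289*a + T*(-113 + a) (B(T, a) = (T*(-113 + a) + 289*a) - 67 = (289*a + T*(-113 + a)) - 67 = -67 + 289*a + T*(-113 + a))
1/((B(-203, 40) - 85216)*(-89529)) = 1/((-67 - 113*(-203) + 289*40 - 203*40) - 85216*(-89529)) = -1/89529/((-67 + 22939 + 11560 - 8120) - 85216) = -1/89529/(26312 - 85216) = -1/89529/(-58904) = -1/58904*(-1/89529) = 1/5273616216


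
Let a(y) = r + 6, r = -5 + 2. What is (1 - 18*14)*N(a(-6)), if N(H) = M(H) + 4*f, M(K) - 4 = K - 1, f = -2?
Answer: 502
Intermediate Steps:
r = -3
M(K) = 3 + K (M(K) = 4 + (K - 1) = 4 + (-1 + K) = 3 + K)
a(y) = 3 (a(y) = -3 + 6 = 3)
N(H) = -5 + H (N(H) = (3 + H) + 4*(-2) = (3 + H) - 8 = -5 + H)
(1 - 18*14)*N(a(-6)) = (1 - 18*14)*(-5 + 3) = (1 - 252)*(-2) = -251*(-2) = 502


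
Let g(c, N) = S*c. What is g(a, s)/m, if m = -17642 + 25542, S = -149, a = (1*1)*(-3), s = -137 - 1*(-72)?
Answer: 447/7900 ≈ 0.056582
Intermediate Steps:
s = -65 (s = -137 + 72 = -65)
a = -3 (a = 1*(-3) = -3)
m = 7900
g(c, N) = -149*c
g(a, s)/m = -149*(-3)/7900 = 447*(1/7900) = 447/7900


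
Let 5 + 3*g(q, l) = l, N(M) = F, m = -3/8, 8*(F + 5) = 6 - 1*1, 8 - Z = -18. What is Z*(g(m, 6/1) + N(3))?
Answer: -1261/12 ≈ -105.08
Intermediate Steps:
Z = 26 (Z = 8 - 1*(-18) = 8 + 18 = 26)
F = -35/8 (F = -5 + (6 - 1*1)/8 = -5 + (6 - 1)/8 = -5 + (⅛)*5 = -5 + 5/8 = -35/8 ≈ -4.3750)
m = -3/8 (m = -3*⅛ = -3/8 ≈ -0.37500)
N(M) = -35/8
g(q, l) = -5/3 + l/3
Z*(g(m, 6/1) + N(3)) = 26*((-5/3 + (6/1)/3) - 35/8) = 26*((-5/3 + (6*1)/3) - 35/8) = 26*((-5/3 + (⅓)*6) - 35/8) = 26*((-5/3 + 2) - 35/8) = 26*(⅓ - 35/8) = 26*(-97/24) = -1261/12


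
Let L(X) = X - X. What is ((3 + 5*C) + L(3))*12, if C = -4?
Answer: -204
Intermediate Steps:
L(X) = 0
((3 + 5*C) + L(3))*12 = ((3 + 5*(-4)) + 0)*12 = ((3 - 20) + 0)*12 = (-17 + 0)*12 = -17*12 = -204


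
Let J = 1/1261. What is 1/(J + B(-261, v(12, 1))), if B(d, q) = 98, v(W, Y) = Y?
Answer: 1261/123579 ≈ 0.010204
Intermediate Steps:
J = 1/1261 ≈ 0.00079302
1/(J + B(-261, v(12, 1))) = 1/(1/1261 + 98) = 1/(123579/1261) = 1261/123579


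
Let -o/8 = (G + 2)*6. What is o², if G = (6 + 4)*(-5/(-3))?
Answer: 802816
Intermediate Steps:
G = 50/3 (G = 10*(-5*(-⅓)) = 10*(5/3) = 50/3 ≈ 16.667)
o = -896 (o = -8*(50/3 + 2)*6 = -448*6/3 = -8*112 = -896)
o² = (-896)² = 802816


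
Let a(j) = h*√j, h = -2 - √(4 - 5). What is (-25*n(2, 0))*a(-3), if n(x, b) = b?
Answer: 0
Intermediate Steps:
h = -2 - I (h = -2 - √(-1) = -2 - I ≈ -2.0 - 1.0*I)
a(j) = √j*(-2 - I) (a(j) = (-2 - I)*√j = √j*(-2 - I))
(-25*n(2, 0))*a(-3) = (-25*0)*(√(-3)*(-2 - I)) = 0*((I*√3)*(-2 - I)) = 0*(I*√3*(-2 - I)) = 0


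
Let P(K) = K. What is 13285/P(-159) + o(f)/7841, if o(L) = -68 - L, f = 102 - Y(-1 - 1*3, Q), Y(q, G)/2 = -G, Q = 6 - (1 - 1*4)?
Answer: -104197577/1246719 ≈ -83.577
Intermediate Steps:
Q = 9 (Q = 6 - (1 - 4) = 6 - 1*(-3) = 6 + 3 = 9)
Y(q, G) = -2*G (Y(q, G) = 2*(-G) = -2*G)
f = 120 (f = 102 - (-2)*9 = 102 - 1*(-18) = 102 + 18 = 120)
13285/P(-159) + o(f)/7841 = 13285/(-159) + (-68 - 1*120)/7841 = 13285*(-1/159) + (-68 - 120)*(1/7841) = -13285/159 - 188*1/7841 = -13285/159 - 188/7841 = -104197577/1246719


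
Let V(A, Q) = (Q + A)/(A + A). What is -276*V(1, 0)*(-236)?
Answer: 32568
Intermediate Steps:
V(A, Q) = (A + Q)/(2*A) (V(A, Q) = (A + Q)/((2*A)) = (A + Q)*(1/(2*A)) = (A + Q)/(2*A))
-276*V(1, 0)*(-236) = -138*(1 + 0)/1*(-236) = -138*(-236) = 32568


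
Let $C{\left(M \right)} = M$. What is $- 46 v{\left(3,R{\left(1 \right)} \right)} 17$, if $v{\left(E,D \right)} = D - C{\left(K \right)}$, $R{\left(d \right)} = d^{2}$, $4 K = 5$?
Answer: $\frac{391}{2} \approx 195.5$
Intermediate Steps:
$K = \frac{5}{4}$ ($K = \frac{1}{4} \cdot 5 = \frac{5}{4} \approx 1.25$)
$v{\left(E,D \right)} = - \frac{5}{4} + D$ ($v{\left(E,D \right)} = D - \frac{5}{4} = - \frac{5}{4} + D$)
$- 46 v{\left(3,R{\left(1 \right)} \right)} 17 = - 46 \left(- \frac{5}{4} + 1^{2}\right) 17 = - 46 \left(- \frac{5}{4} + 1\right) 17 = \left(-46\right) \left(- \frac{1}{4}\right) 17 = \frac{23}{2} \cdot 17 = \frac{391}{2}$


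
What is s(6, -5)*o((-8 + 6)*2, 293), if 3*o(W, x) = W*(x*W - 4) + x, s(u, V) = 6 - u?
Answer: 0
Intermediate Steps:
o(W, x) = x/3 + W*(-4 + W*x)/3 (o(W, x) = (W*(x*W - 4) + x)/3 = (W*(W*x - 4) + x)/3 = (W*(-4 + W*x) + x)/3 = (x + W*(-4 + W*x))/3 = x/3 + W*(-4 + W*x)/3)
s(6, -5)*o((-8 + 6)*2, 293) = (6 - 1*6)*(-4*(-8 + 6)*2/3 + (1/3)*293 + (1/3)*293*((-8 + 6)*2)**2) = (6 - 6)*(-(-8)*2/3 + 293/3 + (1/3)*293*(-2*2)**2) = 0*(-4/3*(-4) + 293/3 + (1/3)*293*(-4)**2) = 0*(16/3 + 293/3 + (1/3)*293*16) = 0*(16/3 + 293/3 + 4688/3) = 0*(4997/3) = 0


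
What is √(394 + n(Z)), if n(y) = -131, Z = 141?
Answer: √263 ≈ 16.217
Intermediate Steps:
√(394 + n(Z)) = √(394 - 131) = √263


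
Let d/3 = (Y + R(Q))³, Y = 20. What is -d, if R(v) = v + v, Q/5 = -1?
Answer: -3000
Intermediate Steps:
Q = -5 (Q = 5*(-1) = -5)
R(v) = 2*v
d = 3000 (d = 3*(20 + 2*(-5))³ = 3*(20 - 10)³ = 3*10³ = 3*1000 = 3000)
-d = -1*3000 = -3000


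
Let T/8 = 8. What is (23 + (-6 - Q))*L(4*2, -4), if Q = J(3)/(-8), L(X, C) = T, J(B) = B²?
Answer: 1160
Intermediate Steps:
T = 64 (T = 8*8 = 64)
L(X, C) = 64
Q = -9/8 (Q = 3²/(-8) = 9*(-⅛) = -9/8 ≈ -1.1250)
(23 + (-6 - Q))*L(4*2, -4) = (23 + (-6 - 1*(-9/8)))*64 = (23 + (-6 + 9/8))*64 = (23 - 39/8)*64 = (145/8)*64 = 1160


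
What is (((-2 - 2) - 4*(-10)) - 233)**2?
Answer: 38809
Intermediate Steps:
(((-2 - 2) - 4*(-10)) - 233)**2 = ((-4 + 40) - 233)**2 = (36 - 233)**2 = (-197)**2 = 38809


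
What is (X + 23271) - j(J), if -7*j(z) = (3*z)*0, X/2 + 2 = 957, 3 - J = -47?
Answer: 25181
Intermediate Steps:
J = 50 (J = 3 - 1*(-47) = 3 + 47 = 50)
X = 1910 (X = -4 + 2*957 = -4 + 1914 = 1910)
j(z) = 0 (j(z) = -3*z*0/7 = -⅐*0 = 0)
(X + 23271) - j(J) = (1910 + 23271) - 1*0 = 25181 + 0 = 25181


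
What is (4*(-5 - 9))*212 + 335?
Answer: -11537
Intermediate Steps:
(4*(-5 - 9))*212 + 335 = (4*(-14))*212 + 335 = -56*212 + 335 = -11872 + 335 = -11537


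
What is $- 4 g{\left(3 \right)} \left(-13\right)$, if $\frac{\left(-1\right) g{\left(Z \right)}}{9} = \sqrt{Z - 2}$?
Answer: $-468$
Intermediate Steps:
$g{\left(Z \right)} = - 9 \sqrt{-2 + Z}$ ($g{\left(Z \right)} = - 9 \sqrt{Z - 2} = - 9 \sqrt{-2 + Z}$)
$- 4 g{\left(3 \right)} \left(-13\right) = - 4 \left(- 9 \sqrt{-2 + 3}\right) \left(-13\right) = - 4 \left(- 9 \sqrt{1}\right) \left(-13\right) = - 4 \left(\left(-9\right) 1\right) \left(-13\right) = \left(-4\right) \left(-9\right) \left(-13\right) = 36 \left(-13\right) = -468$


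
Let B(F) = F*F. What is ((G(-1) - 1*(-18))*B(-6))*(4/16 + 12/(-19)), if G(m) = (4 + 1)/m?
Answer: -3393/19 ≈ -178.58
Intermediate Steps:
B(F) = F²
G(m) = 5/m
((G(-1) - 1*(-18))*B(-6))*(4/16 + 12/(-19)) = ((5/(-1) - 1*(-18))*(-6)²)*(4/16 + 12/(-19)) = ((5*(-1) + 18)*36)*(4*(1/16) + 12*(-1/19)) = ((-5 + 18)*36)*(¼ - 12/19) = (13*36)*(-29/76) = 468*(-29/76) = -3393/19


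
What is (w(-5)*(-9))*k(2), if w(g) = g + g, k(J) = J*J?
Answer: 360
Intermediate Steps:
k(J) = J²
w(g) = 2*g
(w(-5)*(-9))*k(2) = ((2*(-5))*(-9))*2² = -10*(-9)*4 = 90*4 = 360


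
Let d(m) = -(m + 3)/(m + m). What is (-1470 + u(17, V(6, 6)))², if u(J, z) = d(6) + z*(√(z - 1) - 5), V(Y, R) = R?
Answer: 36038889/16 - 18009*√5 ≈ 2.2122e+6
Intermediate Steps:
d(m) = -(3 + m)/(2*m)
u(J, z) = -¾ + z*(-5 + √(-1 + z)) (u(J, z) = (½)*(-3 - 1*6)/6 + z*(√(z - 1) - 5) = (½)*(⅙)*(-3 - 6) + z*(√(-1 + z) - 5) = (½)*(⅙)*(-9) + z*(-5 + √(-1 + z)) = -¾ + z*(-5 + √(-1 + z)))
(-1470 + u(17, V(6, 6)))² = (-1470 + (-¾ - 5*6 + 6*√(-1 + 6)))² = (-1470 + (-¾ - 30 + 6*√5))² = (-1470 + (-123/4 + 6*√5))² = (-6003/4 + 6*√5)²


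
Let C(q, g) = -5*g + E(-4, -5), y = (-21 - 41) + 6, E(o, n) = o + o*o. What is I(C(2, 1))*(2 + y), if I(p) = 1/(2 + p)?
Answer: -6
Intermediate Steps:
E(o, n) = o + o²
y = -56 (y = -62 + 6 = -56)
C(q, g) = 12 - 5*g (C(q, g) = -5*g - 4*(1 - 4) = -5*g - 4*(-3) = -5*g + 12 = 12 - 5*g)
I(C(2, 1))*(2 + y) = (2 - 56)/(2 + (12 - 5*1)) = -54/(2 + (12 - 5)) = -54/(2 + 7) = -54/9 = (⅑)*(-54) = -6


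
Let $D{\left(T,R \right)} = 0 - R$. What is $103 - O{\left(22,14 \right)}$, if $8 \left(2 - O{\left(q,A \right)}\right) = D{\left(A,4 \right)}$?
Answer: $\frac{201}{2} \approx 100.5$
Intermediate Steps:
$D{\left(T,R \right)} = - R$
$O{\left(q,A \right)} = \frac{5}{2}$ ($O{\left(q,A \right)} = 2 - \frac{\left(-1\right) 4}{8} = 2 - - \frac{1}{2} = 2 + \frac{1}{2} = \frac{5}{2}$)
$103 - O{\left(22,14 \right)} = 103 - \frac{5}{2} = \frac{201}{2}$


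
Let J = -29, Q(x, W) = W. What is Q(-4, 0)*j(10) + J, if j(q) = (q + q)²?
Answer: -29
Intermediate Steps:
j(q) = 4*q² (j(q) = (2*q)² = 4*q²)
Q(-4, 0)*j(10) + J = 0*(4*10²) - 29 = 0*(4*100) - 29 = 0*400 - 29 = 0 - 29 = -29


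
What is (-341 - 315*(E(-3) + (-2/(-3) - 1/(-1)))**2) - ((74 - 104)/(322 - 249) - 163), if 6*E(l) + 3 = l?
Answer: -23184/73 ≈ -317.59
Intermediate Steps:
E(l) = -1/2 + l/6
(-341 - 315*(E(-3) + (-2/(-3) - 1/(-1)))**2) - ((74 - 104)/(322 - 249) - 163) = (-341 - 315*((-1/2 + (1/6)*(-3)) + (-2/(-3) - 1/(-1)))**2) - ((74 - 104)/(322 - 249) - 163) = (-341 - 315*((-1/2 - 1/2) + (-2*(-1/3) - 1*(-1)))**2) - (-30/73 - 163) = (-341 - 315*(-1 + (2/3 + 1))**2) - (-30*1/73 - 163) = (-341 - 315*(-1 + 5/3)**2) - (-30/73 - 163) = (-341 - 315*(2/3)**2) - 1*(-11929/73) = (-341 - 315*4/9) + 11929/73 = (-341 - 140) + 11929/73 = -481 + 11929/73 = -23184/73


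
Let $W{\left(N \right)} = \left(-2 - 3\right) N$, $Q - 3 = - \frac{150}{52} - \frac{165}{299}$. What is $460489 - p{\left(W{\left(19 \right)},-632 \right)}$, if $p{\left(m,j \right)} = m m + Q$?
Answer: $\frac{269975733}{598} \approx 4.5146 \cdot 10^{5}$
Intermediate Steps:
$Q = - \frac{261}{598}$ ($Q = 3 - \left(\frac{75}{26} + \frac{165}{299}\right) = 3 - \frac{2055}{598} = - \frac{261}{598} \approx -0.43645$)
$W{\left(N \right)} = - 5 N$
$p{\left(m,j \right)} = - \frac{261}{598} + m^{2}$ ($p{\left(m,j \right)} = m m - \frac{261}{598} = m^{2} - \frac{261}{598} = - \frac{261}{598} + m^{2}$)
$460489 - p{\left(W{\left(19 \right)},-632 \right)} = 460489 - \left(- \frac{261}{598} + \left(\left(-5\right) 19\right)^{2}\right) = 460489 - \left(- \frac{261}{598} + \left(-95\right)^{2}\right) = 460489 - \left(- \frac{261}{598} + 9025\right) = 460489 - \frac{5396689}{598} = \frac{269975733}{598}$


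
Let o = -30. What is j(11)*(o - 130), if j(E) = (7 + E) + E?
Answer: -4640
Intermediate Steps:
j(E) = 7 + 2*E
j(11)*(o - 130) = (7 + 2*11)*(-30 - 130) = (7 + 22)*(-160) = 29*(-160) = -4640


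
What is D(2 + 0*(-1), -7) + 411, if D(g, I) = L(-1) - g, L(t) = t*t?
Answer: 410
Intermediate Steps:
L(t) = t²
D(g, I) = 1 - g (D(g, I) = (-1)² - g = 1 - g)
D(2 + 0*(-1), -7) + 411 = (1 - (2 + 0*(-1))) + 411 = (1 - (2 + 0)) + 411 = (1 - 1*2) + 411 = (1 - 2) + 411 = -1 + 411 = 410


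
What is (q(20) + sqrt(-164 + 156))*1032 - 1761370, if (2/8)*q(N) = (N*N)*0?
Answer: -1761370 + 2064*I*sqrt(2) ≈ -1.7614e+6 + 2918.9*I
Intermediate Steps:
q(N) = 0 (q(N) = 4*((N*N)*0) = 4*(N**2*0) = 4*0 = 0)
(q(20) + sqrt(-164 + 156))*1032 - 1761370 = (0 + sqrt(-164 + 156))*1032 - 1761370 = (0 + sqrt(-8))*1032 - 1761370 = (0 + 2*I*sqrt(2))*1032 - 1761370 = (2*I*sqrt(2))*1032 - 1761370 = 2064*I*sqrt(2) - 1761370 = -1761370 + 2064*I*sqrt(2)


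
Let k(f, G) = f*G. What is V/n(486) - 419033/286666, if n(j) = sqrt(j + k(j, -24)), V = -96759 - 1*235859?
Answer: -419033/286666 + 166309*I*sqrt(138)/621 ≈ -1.4617 + 3146.0*I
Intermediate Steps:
k(f, G) = G*f
V = -332618 (V = -96759 - 235859 = -332618)
n(j) = sqrt(23)*sqrt(-j) (n(j) = sqrt(j - 24*j) = sqrt(-23*j) = sqrt(23)*sqrt(-j))
V/n(486) - 419033/286666 = -332618*(-I*sqrt(138)/1242) - 419033/286666 = -(-166309)*I*sqrt(138)/621 - 419033/286666 = 166309*I*sqrt(138)/621 - 419033/286666 = -419033/286666 + 166309*I*sqrt(138)/621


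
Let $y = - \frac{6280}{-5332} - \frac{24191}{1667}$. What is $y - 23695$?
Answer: $- \frac{52682549558}{2222111} \approx -23708.0$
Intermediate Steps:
$y = - \frac{29629413}{2222111}$ ($y = \left(-6280\right) \left(- \frac{1}{5332}\right) - \frac{24191}{1667} = \frac{1570}{1333} - \frac{24191}{1667} = - \frac{29629413}{2222111} \approx -13.334$)
$y - 23695 = - \frac{29629413}{2222111} - 23695 = - \frac{52682549558}{2222111}$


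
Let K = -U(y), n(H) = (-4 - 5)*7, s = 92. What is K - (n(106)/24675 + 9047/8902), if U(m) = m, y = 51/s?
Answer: -754488049/481153100 ≈ -1.5681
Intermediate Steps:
y = 51/92 ≈ 0.55435
n(H) = -63 (n(H) = -9*7 = -63)
K = -51/92 (K = -1*51/92 = -51/92 ≈ -0.55435)
K - (n(106)/24675 + 9047/8902) = -51/92 - (-63/24675 + 9047/8902) = -51/92 - (-63*1/24675 + 9047*(1/8902)) = -51/92 - (-3/1175 + 9047/8902) = -51/92 - 1*10603519/10459850 = -51/92 - 10603519/10459850 = -754488049/481153100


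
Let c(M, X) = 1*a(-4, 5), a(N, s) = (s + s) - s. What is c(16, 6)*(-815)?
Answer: -4075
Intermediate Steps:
a(N, s) = s (a(N, s) = 2*s - s = s)
c(M, X) = 5 (c(M, X) = 1*5 = 5)
c(16, 6)*(-815) = 5*(-815) = -4075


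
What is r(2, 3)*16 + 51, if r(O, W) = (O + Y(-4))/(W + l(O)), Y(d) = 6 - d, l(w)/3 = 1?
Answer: 83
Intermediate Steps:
l(w) = 3 (l(w) = 3*1 = 3)
r(O, W) = (10 + O)/(3 + W) (r(O, W) = (O + (6 - 1*(-4)))/(W + 3) = (O + (6 + 4))/(3 + W) = (O + 10)/(3 + W) = (10 + O)/(3 + W))
r(2, 3)*16 + 51 = ((10 + 2)/(3 + 3))*16 + 51 = (12/6)*16 + 51 = ((⅙)*12)*16 + 51 = 2*16 + 51 = 32 + 51 = 83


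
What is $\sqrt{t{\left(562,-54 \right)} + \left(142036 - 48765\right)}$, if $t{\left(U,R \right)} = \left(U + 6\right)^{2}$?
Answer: $\sqrt{415895} \approx 644.9$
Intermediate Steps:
$t{\left(U,R \right)} = \left(6 + U\right)^{2}$
$\sqrt{t{\left(562,-54 \right)} + \left(142036 - 48765\right)} = \sqrt{\left(6 + 562\right)^{2} + \left(142036 - 48765\right)} = \sqrt{568^{2} + 93271} = \sqrt{322624 + 93271} = \sqrt{415895}$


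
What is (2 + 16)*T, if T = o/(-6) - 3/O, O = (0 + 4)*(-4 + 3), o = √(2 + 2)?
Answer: 15/2 ≈ 7.5000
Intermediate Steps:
o = 2 (o = √4 = 2)
O = -4 (O = 4*(-1) = -4)
T = 5/12 (T = 2/(-6) - 3/(-4) = 2*(-⅙) - 3*(-¼) = -⅓ + ¾ = 5/12 ≈ 0.41667)
(2 + 16)*T = (2 + 16)*(5/12) = 18*(5/12) = 15/2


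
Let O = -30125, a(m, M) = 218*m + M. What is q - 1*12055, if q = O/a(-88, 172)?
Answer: -229159535/19012 ≈ -12053.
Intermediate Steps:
a(m, M) = M + 218*m
q = 30125/19012 (q = -30125/(172 + 218*(-88)) = -30125/(172 - 19184) = -30125/(-19012) = -30125*(-1/19012) = 30125/19012 ≈ 1.5845)
q - 1*12055 = 30125/19012 - 1*12055 = 30125/19012 - 12055 = -229159535/19012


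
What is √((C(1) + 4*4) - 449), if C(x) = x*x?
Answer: 12*I*√3 ≈ 20.785*I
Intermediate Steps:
C(x) = x²
√((C(1) + 4*4) - 449) = √((1² + 4*4) - 449) = √((1 + 16) - 449) = √(17 - 449) = √(-432) = 12*I*√3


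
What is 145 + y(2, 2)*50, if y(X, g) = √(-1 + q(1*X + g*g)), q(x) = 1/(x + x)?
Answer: 145 + 25*I*√33/3 ≈ 145.0 + 47.871*I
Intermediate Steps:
q(x) = 1/(2*x)
y(X, g) = √(-1 + 1/(2*(X + g²))) (y(X, g) = √(-1 + 1/(2*(1*X + g*g))) = √(-1 + 1/(2*(X + g²))))
145 + y(2, 2)*50 = 145 + √(-1 + 1/(2*(2 + 2²)))*50 = 145 + √(-1 + 1/(2*(2 + 4)))*50 = 145 + √(-1 + (½)/6)*50 = 145 + √(-1 + (½)*(⅙))*50 = 145 + √(-1 + 1/12)*50 = 145 + √(-11/12)*50 = 145 + (I*√33/6)*50 = 145 + 25*I*√33/3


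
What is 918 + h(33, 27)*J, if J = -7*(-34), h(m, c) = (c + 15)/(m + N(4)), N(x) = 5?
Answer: 22440/19 ≈ 1181.1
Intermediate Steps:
h(m, c) = (15 + c)/(5 + m) (h(m, c) = (c + 15)/(m + 5) = (15 + c)/(5 + m))
J = 238
918 + h(33, 27)*J = 918 + ((15 + 27)/(5 + 33))*238 = 918 + (42/38)*238 = 918 + ((1/38)*42)*238 = 918 + (21/19)*238 = 918 + 4998/19 = 22440/19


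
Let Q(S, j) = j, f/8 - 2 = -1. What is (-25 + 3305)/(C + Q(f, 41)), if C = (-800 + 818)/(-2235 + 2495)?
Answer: 426400/5339 ≈ 79.865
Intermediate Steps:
f = 8 (f = 16 + 8*(-1) = 16 - 8 = 8)
C = 9/130 (C = 18/260 = 18*(1/260) = 9/130 ≈ 0.069231)
(-25 + 3305)/(C + Q(f, 41)) = (-25 + 3305)/(9/130 + 41) = 3280/(5339/130) = 3280*(130/5339) = 426400/5339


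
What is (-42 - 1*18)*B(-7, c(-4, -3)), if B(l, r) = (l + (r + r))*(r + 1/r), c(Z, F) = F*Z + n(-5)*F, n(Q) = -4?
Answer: -118285/2 ≈ -59143.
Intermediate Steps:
c(Z, F) = -4*F + F*Z (c(Z, F) = F*Z - 4*F = -4*F + F*Z)
B(l, r) = (l + 2*r)*(r + 1/r)
(-42 - 1*18)*B(-7, c(-4, -3)) = (-42 - 1*18)*(2 + 2*(-3*(-4 - 4))² - (-21)*(-4 - 4) - 7*(-1/(3*(-4 - 4)))) = (-42 - 18)*(2 + 2*(-3*(-8))² - (-21)*(-8) - 7/((-3*(-8)))) = -60*(2 + 2*24² - 7*24 - 7/24) = -60*(2 + 2*576 - 168 - 7*1/24) = -60*(2 + 1152 - 168 - 7/24) = -60*23657/24 = -118285/2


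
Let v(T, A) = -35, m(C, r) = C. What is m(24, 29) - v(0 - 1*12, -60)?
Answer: 59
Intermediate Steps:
m(24, 29) - v(0 - 1*12, -60) = 24 - 1*(-35) = 24 + 35 = 59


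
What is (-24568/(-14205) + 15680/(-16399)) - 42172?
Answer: -9823694254508/232947795 ≈ -42171.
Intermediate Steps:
(-24568/(-14205) + 15680/(-16399)) - 42172 = (-24568*(-1/14205) + 15680*(-1/16399)) - 42172 = (24568/14205 - 15680/16399) - 42172 = 180156232/232947795 - 42172 = -9823694254508/232947795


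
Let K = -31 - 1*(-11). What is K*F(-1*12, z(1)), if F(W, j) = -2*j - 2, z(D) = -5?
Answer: -160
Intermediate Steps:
K = -20 (K = -31 + 11 = -20)
F(W, j) = -2 - 2*j
K*F(-1*12, z(1)) = -20*(-2 - 2*(-5)) = -20*(-2 + 10) = -20*8 = -160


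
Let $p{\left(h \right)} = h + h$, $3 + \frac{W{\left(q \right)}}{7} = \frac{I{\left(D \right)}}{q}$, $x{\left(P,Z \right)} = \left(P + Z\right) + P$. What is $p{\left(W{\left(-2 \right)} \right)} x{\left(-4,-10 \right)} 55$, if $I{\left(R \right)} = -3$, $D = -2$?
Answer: $20790$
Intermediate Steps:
$x{\left(P,Z \right)} = Z + 2 P$
$W{\left(q \right)} = -21 - \frac{21}{q}$ ($W{\left(q \right)} = -21 + 7 \left(- \frac{3}{q}\right) = -21 - \frac{21}{q}$)
$p{\left(h \right)} = 2 h$
$p{\left(W{\left(-2 \right)} \right)} x{\left(-4,-10 \right)} 55 = 2 \left(-21 - \frac{21}{-2}\right) \left(-10 + 2 \left(-4\right)\right) 55 = 2 \left(-21 - - \frac{21}{2}\right) \left(-10 - 8\right) 55 = 2 \left(-21 + \frac{21}{2}\right) \left(-18\right) 55 = 2 \left(- \frac{21}{2}\right) \left(-18\right) 55 = \left(-21\right) \left(-18\right) 55 = 378 \cdot 55 = 20790$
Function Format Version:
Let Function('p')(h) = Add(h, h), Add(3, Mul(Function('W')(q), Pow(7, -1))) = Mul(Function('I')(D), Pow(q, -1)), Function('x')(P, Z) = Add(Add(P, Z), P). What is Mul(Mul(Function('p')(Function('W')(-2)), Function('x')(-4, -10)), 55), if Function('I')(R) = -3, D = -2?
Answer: 20790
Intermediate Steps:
Function('x')(P, Z) = Add(Z, Mul(2, P))
Function('W')(q) = Add(-21, Mul(-21, Pow(q, -1))) (Function('W')(q) = Add(-21, Mul(7, Mul(-3, Pow(q, -1)))) = Add(-21, Mul(-21, Pow(q, -1))))
Function('p')(h) = Mul(2, h)
Mul(Mul(Function('p')(Function('W')(-2)), Function('x')(-4, -10)), 55) = Mul(Mul(Mul(2, Add(-21, Mul(-21, Pow(-2, -1)))), Add(-10, Mul(2, -4))), 55) = Mul(Mul(Mul(2, Add(-21, Mul(-21, Rational(-1, 2)))), Add(-10, -8)), 55) = Mul(Mul(Mul(2, Add(-21, Rational(21, 2))), -18), 55) = Mul(Mul(Mul(2, Rational(-21, 2)), -18), 55) = Mul(Mul(-21, -18), 55) = Mul(378, 55) = 20790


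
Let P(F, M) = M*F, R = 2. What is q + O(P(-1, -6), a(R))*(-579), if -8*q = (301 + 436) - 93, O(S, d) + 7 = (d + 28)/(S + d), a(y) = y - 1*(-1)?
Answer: 11869/6 ≈ 1978.2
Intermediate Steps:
P(F, M) = F*M
a(y) = 1 + y (a(y) = y + 1 = 1 + y)
O(S, d) = -7 + (28 + d)/(S + d) (O(S, d) = -7 + (d + 28)/(S + d) = -7 + (28 + d)/(S + d))
q = -161/2 (q = -((301 + 436) - 93)/8 = -(737 - 93)/8 = -1/8*644 = -161/2 ≈ -80.500)
q + O(P(-1, -6), a(R))*(-579) = -161/2 + ((28 - (-7)*(-6) - 6*(1 + 2))/(-1*(-6) + (1 + 2)))*(-579) = -161/2 + ((28 - 7*6 - 6*3)/(6 + 3))*(-579) = -161/2 + ((28 - 42 - 18)/9)*(-579) = -161/2 + ((1/9)*(-32))*(-579) = -161/2 - 32/9*(-579) = -161/2 + 6176/3 = 11869/6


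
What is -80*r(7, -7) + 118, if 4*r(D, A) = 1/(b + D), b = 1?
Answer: 231/2 ≈ 115.50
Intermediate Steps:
r(D, A) = 1/(4*(1 + D))
-80*r(7, -7) + 118 = -20/(1 + 7) + 118 = -20/8 + 118 = -80*1/32 + 118 = -5/2 + 118 = 231/2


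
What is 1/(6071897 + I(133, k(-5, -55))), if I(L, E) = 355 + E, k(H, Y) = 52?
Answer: 1/6072304 ≈ 1.6468e-7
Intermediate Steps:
1/(6071897 + I(133, k(-5, -55))) = 1/(6071897 + (355 + 52)) = 1/(6071897 + 407) = 1/6072304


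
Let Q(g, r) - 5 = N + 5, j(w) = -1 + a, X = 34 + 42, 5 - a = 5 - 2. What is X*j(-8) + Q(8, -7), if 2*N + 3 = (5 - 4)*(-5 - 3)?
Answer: 161/2 ≈ 80.500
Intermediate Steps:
N = -11/2 (N = -3/2 + ((5 - 4)*(-5 - 3))/2 = -3/2 + (1*(-8))/2 = -3/2 + (½)*(-8) = -3/2 - 4 = -11/2 ≈ -5.5000)
a = 2 (a = 5 - (5 - 2) = 5 - 1*3 = 5 - 3 = 2)
X = 76
j(w) = 1 (j(w) = -1 + 2 = 1)
Q(g, r) = 9/2 (Q(g, r) = 5 + (-11/2 + 5) = 5 - ½ = 9/2)
X*j(-8) + Q(8, -7) = 76*1 + 9/2 = 76 + 9/2 = 161/2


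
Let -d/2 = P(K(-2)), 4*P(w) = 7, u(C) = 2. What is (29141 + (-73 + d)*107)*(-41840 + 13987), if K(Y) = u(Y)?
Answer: -1167347083/2 ≈ -5.8367e+8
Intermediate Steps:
K(Y) = 2
P(w) = 7/4 (P(w) = (1/4)*7 = 7/4)
d = -7/2 (d = -2*7/4 = -7/2 ≈ -3.5000)
(29141 + (-73 + d)*107)*(-41840 + 13987) = (29141 + (-73 - 7/2)*107)*(-41840 + 13987) = (29141 - 153/2*107)*(-27853) = (29141 - 16371/2)*(-27853) = (41911/2)*(-27853) = -1167347083/2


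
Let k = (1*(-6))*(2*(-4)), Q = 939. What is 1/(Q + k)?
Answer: 1/987 ≈ 0.0010132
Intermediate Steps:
k = 48 (k = -6*(-8) = 48)
1/(Q + k) = 1/(939 + 48) = 1/987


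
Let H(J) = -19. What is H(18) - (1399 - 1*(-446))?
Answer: -1864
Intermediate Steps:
H(18) - (1399 - 1*(-446)) = -19 - (1399 - 1*(-446)) = -19 - (1399 + 446) = -19 - 1*1845 = -19 - 1845 = -1864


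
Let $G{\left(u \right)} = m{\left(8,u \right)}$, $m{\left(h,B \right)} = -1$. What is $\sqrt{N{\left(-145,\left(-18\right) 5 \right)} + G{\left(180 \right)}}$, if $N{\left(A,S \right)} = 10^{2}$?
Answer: $3 \sqrt{11} \approx 9.9499$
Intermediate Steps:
$G{\left(u \right)} = -1$
$N{\left(A,S \right)} = 100$
$\sqrt{N{\left(-145,\left(-18\right) 5 \right)} + G{\left(180 \right)}} = \sqrt{100 - 1} = \sqrt{99} = 3 \sqrt{11}$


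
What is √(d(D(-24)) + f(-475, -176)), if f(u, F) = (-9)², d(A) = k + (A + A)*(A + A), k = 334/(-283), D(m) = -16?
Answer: 3*√9822647/283 ≈ 33.224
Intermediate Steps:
k = -334/283 (k = 334*(-1/283) = -334/283 ≈ -1.1802)
d(A) = -334/283 + 4*A² (d(A) = -334/283 + (A + A)*(A + A) = -334/283 + (2*A)*(2*A) = -334/283 + 4*A²)
f(u, F) = 81
√(d(D(-24)) + f(-475, -176)) = √((-334/283 + 4*(-16)²) + 81) = √((-334/283 + 4*256) + 81) = √((-334/283 + 1024) + 81) = √(289458/283 + 81) = √(312381/283) = 3*√9822647/283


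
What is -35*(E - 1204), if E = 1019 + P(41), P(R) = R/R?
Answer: 6440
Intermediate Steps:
P(R) = 1
E = 1020 (E = 1019 + 1 = 1020)
-35*(E - 1204) = -35*(1020 - 1204) = -35*(-184) = 6440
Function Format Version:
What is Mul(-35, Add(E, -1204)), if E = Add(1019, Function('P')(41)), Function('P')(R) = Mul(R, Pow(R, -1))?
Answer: 6440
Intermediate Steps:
Function('P')(R) = 1
E = 1020 (E = Add(1019, 1) = 1020)
Mul(-35, Add(E, -1204)) = Mul(-35, Add(1020, -1204)) = Mul(-35, -184) = 6440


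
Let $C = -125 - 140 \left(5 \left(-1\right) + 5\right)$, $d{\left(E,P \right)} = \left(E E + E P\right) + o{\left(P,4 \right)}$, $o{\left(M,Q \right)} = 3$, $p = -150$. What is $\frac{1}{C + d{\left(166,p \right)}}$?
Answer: $\frac{1}{2534} \approx 0.00039463$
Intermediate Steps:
$d{\left(E,P \right)} = 3 + E^{2} + E P$ ($d{\left(E,P \right)} = \left(E E + E P\right) + 3 = \left(E^{2} + E P\right) + 3 = 3 + E^{2} + E P$)
$C = -125$ ($C = -125 - 140 \left(-5 + 5\right) = -125 - 0 = -125 + 0 = -125$)
$\frac{1}{C + d{\left(166,p \right)}} = \frac{1}{-125 + \left(3 + 166^{2} + 166 \left(-150\right)\right)} = \frac{1}{-125 + \left(3 + 27556 - 24900\right)} = \frac{1}{-125 + 2659} = \frac{1}{2534}$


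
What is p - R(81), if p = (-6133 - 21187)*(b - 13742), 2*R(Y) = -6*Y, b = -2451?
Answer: 442393003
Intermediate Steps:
R(Y) = -3*Y (R(Y) = (-6*Y)/2 = -3*Y)
p = 442392760 (p = (-6133 - 21187)*(-2451 - 13742) = -27320*(-16193) = 442392760)
p - R(81) = 442392760 - (-3)*81 = 442392760 - 1*(-243) = 442392760 + 243 = 442393003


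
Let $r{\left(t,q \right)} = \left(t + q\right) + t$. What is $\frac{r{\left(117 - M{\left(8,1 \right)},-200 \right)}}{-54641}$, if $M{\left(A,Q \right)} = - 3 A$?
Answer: $- \frac{82}{54641} \approx -0.0015007$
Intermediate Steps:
$r{\left(t,q \right)} = q + 2 t$ ($r{\left(t,q \right)} = \left(q + t\right) + t = q + 2 t$)
$\frac{r{\left(117 - M{\left(8,1 \right)},-200 \right)}}{-54641} = \frac{-200 + 2 \left(117 - \left(-3\right) 8\right)}{-54641} = \left(-200 + 2 \left(117 - -24\right)\right) \left(- \frac{1}{54641}\right) = \left(-200 + 2 \left(117 + 24\right)\right) \left(- \frac{1}{54641}\right) = \left(-200 + 2 \cdot 141\right) \left(- \frac{1}{54641}\right) = \left(-200 + 282\right) \left(- \frac{1}{54641}\right) = 82 \left(- \frac{1}{54641}\right) = - \frac{82}{54641}$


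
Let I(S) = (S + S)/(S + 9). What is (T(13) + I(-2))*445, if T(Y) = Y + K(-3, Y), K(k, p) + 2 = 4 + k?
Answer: 35600/7 ≈ 5085.7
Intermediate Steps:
K(k, p) = 2 + k (K(k, p) = -2 + (4 + k) = 2 + k)
T(Y) = -1 + Y (T(Y) = Y + (2 - 3) = Y - 1 = -1 + Y)
I(S) = 2*S/(9 + S) (I(S) = (2*S)/(9 + S) = 2*S/(9 + S))
(T(13) + I(-2))*445 = ((-1 + 13) + 2*(-2)/(9 - 2))*445 = (12 + 2*(-2)/7)*445 = (12 + 2*(-2)*(1/7))*445 = (12 - 4/7)*445 = (80/7)*445 = 35600/7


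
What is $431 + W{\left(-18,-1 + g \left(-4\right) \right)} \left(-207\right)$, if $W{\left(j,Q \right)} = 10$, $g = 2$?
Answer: $-1639$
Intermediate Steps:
$431 + W{\left(-18,-1 + g \left(-4\right) \right)} \left(-207\right) = 431 + 10 \left(-207\right) = 431 - 2070 = -1639$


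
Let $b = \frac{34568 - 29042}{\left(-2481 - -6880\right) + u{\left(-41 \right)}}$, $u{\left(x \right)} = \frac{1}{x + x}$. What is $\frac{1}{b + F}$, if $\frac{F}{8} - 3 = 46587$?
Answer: $\frac{120239}{44815631124} \approx 2.683 \cdot 10^{-6}$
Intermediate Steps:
$F = 372720$ ($F = 24 + 8 \cdot 46587 = 24 + 372696 = 372720$)
$u{\left(x \right)} = \frac{1}{2 x}$
$b = \frac{151044}{120239}$ ($b = \frac{34568 - 29042}{\left(-2481 - -6880\right) + \frac{1}{2 \left(-41\right)}} = \frac{5526}{\left(-2481 + 6880\right) + \frac{1}{2} \left(- \frac{1}{41}\right)} = \frac{5526}{4399 - \frac{1}{82}} = \frac{5526}{\frac{360717}{82}} = 5526 \cdot \frac{82}{360717} = \frac{151044}{120239} \approx 1.2562$)
$\frac{1}{b + F} = \frac{1}{\frac{151044}{120239} + 372720} = \frac{1}{\frac{44815631124}{120239}} = \frac{120239}{44815631124}$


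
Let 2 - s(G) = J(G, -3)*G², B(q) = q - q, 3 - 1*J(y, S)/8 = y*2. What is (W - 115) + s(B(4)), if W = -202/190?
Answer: -10836/95 ≈ -114.06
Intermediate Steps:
J(y, S) = 24 - 16*y (J(y, S) = 24 - 8*y*2 = 24 - 16*y)
B(q) = 0
W = -101/95 (W = -202*1/190 = -101/95 ≈ -1.0632)
s(G) = 2 - G²*(24 - 16*G) (s(G) = 2 - (24 - 16*G)*G² = 2 - G²*(24 - 16*G))
(W - 115) + s(B(4)) = (-101/95 - 115) + (2 - 24*0² + 16*0³) = -11026/95 + (2 - 24*0 + 16*0) = -11026/95 + (2 + 0 + 0) = -11026/95 + 2 = -10836/95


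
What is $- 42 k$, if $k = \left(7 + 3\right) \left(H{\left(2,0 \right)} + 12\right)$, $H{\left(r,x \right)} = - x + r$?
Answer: $-5880$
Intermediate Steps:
$H{\left(r,x \right)} = r - x$
$k = 140$ ($k = \left(7 + 3\right) \left(\left(2 - 0\right) + 12\right) = 10 \left(\left(2 + 0\right) + 12\right) = 10 \left(2 + 12\right) = 10 \cdot 14 = 140$)
$- 42 k = \left(-42\right) 140 = -5880$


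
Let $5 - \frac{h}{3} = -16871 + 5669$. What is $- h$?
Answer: $-33621$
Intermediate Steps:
$h = 33621$ ($h = 15 - 3 \left(-16871 + 5669\right) = 15 - -33606 = 15 + 33606 = 33621$)
$- h = \left(-1\right) 33621 = -33621$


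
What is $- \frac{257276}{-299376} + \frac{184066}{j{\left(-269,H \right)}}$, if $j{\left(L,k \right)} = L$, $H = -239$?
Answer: $- \frac{13758933893}{20133036} \approx -683.4$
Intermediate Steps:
$- \frac{257276}{-299376} + \frac{184066}{j{\left(-269,H \right)}} = - \frac{257276}{-299376} + \frac{184066}{-269} = \left(-257276\right) \left(- \frac{1}{299376}\right) + 184066 \left(- \frac{1}{269}\right) = \frac{64319}{74844} - \frac{184066}{269} = - \frac{13758933893}{20133036}$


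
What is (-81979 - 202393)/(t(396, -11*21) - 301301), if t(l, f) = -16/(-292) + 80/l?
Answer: 2055156444/2177500471 ≈ 0.94381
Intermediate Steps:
t(l, f) = 4/73 + 80/l (t(l, f) = -16*(-1/292) + 80/l = 4/73 + 80/l)
(-81979 - 202393)/(t(396, -11*21) - 301301) = (-81979 - 202393)/((4/73 + 80/396) - 301301) = -284372/((4/73 + 80*(1/396)) - 301301) = -284372/((4/73 + 20/99) - 301301) = -284372/(1856/7227 - 301301) = -284372/(-2177500471/7227) = -284372*(-7227/2177500471) = 2055156444/2177500471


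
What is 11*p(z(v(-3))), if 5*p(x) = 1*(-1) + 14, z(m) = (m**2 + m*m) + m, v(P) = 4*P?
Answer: 143/5 ≈ 28.600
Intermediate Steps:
z(m) = m + 2*m**2 (z(m) = (m**2 + m**2) + m = 2*m**2 + m = m + 2*m**2)
p(x) = 13/5 (p(x) = (1*(-1) + 14)/5 = (-1 + 14)/5 = (1/5)*13 = 13/5)
11*p(z(v(-3))) = 11*(13/5) = 143/5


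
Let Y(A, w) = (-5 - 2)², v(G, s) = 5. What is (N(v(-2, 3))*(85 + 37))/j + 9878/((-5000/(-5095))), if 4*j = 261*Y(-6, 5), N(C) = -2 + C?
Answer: 21455245183/2131500 ≈ 10066.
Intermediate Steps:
Y(A, w) = 49 (Y(A, w) = (-7)² = 49)
j = 12789/4 (j = (261*49)/4 = (¼)*12789 = 12789/4 ≈ 3197.3)
(N(v(-2, 3))*(85 + 37))/j + 9878/((-5000/(-5095))) = ((-2 + 5)*(85 + 37))/(12789/4) + 9878/((-5000/(-5095))) = (3*122)*(4/12789) + 9878/((-5000*(-1/5095))) = 366*(4/12789) + 9878/(1000/1019) = 488/4263 + 9878*(1019/1000) = 488/4263 + 5032841/500 = 21455245183/2131500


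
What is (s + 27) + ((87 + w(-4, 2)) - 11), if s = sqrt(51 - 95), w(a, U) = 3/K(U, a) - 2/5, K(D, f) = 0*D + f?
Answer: 2037/20 + 2*I*sqrt(11) ≈ 101.85 + 6.6332*I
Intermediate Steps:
K(D, f) = f (K(D, f) = 0 + f = f)
w(a, U) = -2/5 + 3/a (w(a, U) = 3/a - 2/5 = -2/5 + 3/a)
s = 2*I*sqrt(11) (s = sqrt(-44) = 2*I*sqrt(11) ≈ 6.6332*I)
(s + 27) + ((87 + w(-4, 2)) - 11) = (2*I*sqrt(11) + 27) + ((87 + (-2/5 + 3/(-4))) - 11) = (27 + 2*I*sqrt(11)) + ((87 + (-2/5 + 3*(-1/4))) - 11) = (27 + 2*I*sqrt(11)) + ((87 + (-2/5 - 3/4)) - 11) = (27 + 2*I*sqrt(11)) + ((87 - 23/20) - 11) = (27 + 2*I*sqrt(11)) + (1717/20 - 11) = (27 + 2*I*sqrt(11)) + 1497/20 = 2037/20 + 2*I*sqrt(11)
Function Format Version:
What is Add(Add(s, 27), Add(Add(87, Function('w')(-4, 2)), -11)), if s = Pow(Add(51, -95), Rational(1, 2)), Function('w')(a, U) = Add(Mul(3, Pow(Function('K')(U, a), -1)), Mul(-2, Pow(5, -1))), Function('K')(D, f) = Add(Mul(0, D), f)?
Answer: Add(Rational(2037, 20), Mul(2, I, Pow(11, Rational(1, 2)))) ≈ Add(101.85, Mul(6.6332, I))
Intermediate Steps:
Function('K')(D, f) = f (Function('K')(D, f) = Add(0, f) = f)
Function('w')(a, U) = Add(Rational(-2, 5), Mul(3, Pow(a, -1))) (Function('w')(a, U) = Add(Mul(3, Pow(a, -1)), Mul(-2, Pow(5, -1))) = Add(Mul(3, Pow(a, -1)), Mul(-2, Rational(1, 5))) = Add(Mul(3, Pow(a, -1)), Rational(-2, 5)) = Add(Rational(-2, 5), Mul(3, Pow(a, -1))))
s = Mul(2, I, Pow(11, Rational(1, 2))) (s = Pow(-44, Rational(1, 2)) = Mul(2, I, Pow(11, Rational(1, 2))) ≈ Mul(6.6332, I))
Add(Add(s, 27), Add(Add(87, Function('w')(-4, 2)), -11)) = Add(Add(Mul(2, I, Pow(11, Rational(1, 2))), 27), Add(Add(87, Add(Rational(-2, 5), Mul(3, Pow(-4, -1)))), -11)) = Add(Add(27, Mul(2, I, Pow(11, Rational(1, 2)))), Add(Add(87, Add(Rational(-2, 5), Mul(3, Rational(-1, 4)))), -11)) = Add(Add(27, Mul(2, I, Pow(11, Rational(1, 2)))), Add(Add(87, Add(Rational(-2, 5), Rational(-3, 4))), -11)) = Add(Add(27, Mul(2, I, Pow(11, Rational(1, 2)))), Add(Add(87, Rational(-23, 20)), -11)) = Add(Add(27, Mul(2, I, Pow(11, Rational(1, 2)))), Add(Rational(1717, 20), -11)) = Add(Add(27, Mul(2, I, Pow(11, Rational(1, 2)))), Rational(1497, 20)) = Add(Rational(2037, 20), Mul(2, I, Pow(11, Rational(1, 2))))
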